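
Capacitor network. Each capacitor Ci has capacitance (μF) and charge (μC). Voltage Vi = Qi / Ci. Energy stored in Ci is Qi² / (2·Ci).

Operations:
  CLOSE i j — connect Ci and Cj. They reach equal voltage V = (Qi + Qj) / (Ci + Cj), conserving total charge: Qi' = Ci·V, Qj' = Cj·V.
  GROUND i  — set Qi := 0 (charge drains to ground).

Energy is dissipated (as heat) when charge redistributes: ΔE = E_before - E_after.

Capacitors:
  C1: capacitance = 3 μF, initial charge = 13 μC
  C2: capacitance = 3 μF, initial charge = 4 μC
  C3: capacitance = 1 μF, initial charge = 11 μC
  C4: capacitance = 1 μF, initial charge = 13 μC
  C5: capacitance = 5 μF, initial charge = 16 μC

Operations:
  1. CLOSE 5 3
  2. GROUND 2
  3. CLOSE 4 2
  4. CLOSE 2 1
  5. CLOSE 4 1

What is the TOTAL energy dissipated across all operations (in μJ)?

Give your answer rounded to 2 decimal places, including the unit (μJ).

Answer: 92.38 μJ

Derivation:
Initial: C1(3μF, Q=13μC, V=4.33V), C2(3μF, Q=4μC, V=1.33V), C3(1μF, Q=11μC, V=11.00V), C4(1μF, Q=13μC, V=13.00V), C5(5μF, Q=16μC, V=3.20V)
Op 1: CLOSE 5-3: Q_total=27.00, C_total=6.00, V=4.50; Q5=22.50, Q3=4.50; dissipated=25.350
Op 2: GROUND 2: Q2=0; energy lost=2.667
Op 3: CLOSE 4-2: Q_total=13.00, C_total=4.00, V=3.25; Q4=3.25, Q2=9.75; dissipated=63.375
Op 4: CLOSE 2-1: Q_total=22.75, C_total=6.00, V=3.79; Q2=11.38, Q1=11.38; dissipated=0.880
Op 5: CLOSE 4-1: Q_total=14.62, C_total=4.00, V=3.66; Q4=3.66, Q1=10.97; dissipated=0.110
Total dissipated: 92.382 μJ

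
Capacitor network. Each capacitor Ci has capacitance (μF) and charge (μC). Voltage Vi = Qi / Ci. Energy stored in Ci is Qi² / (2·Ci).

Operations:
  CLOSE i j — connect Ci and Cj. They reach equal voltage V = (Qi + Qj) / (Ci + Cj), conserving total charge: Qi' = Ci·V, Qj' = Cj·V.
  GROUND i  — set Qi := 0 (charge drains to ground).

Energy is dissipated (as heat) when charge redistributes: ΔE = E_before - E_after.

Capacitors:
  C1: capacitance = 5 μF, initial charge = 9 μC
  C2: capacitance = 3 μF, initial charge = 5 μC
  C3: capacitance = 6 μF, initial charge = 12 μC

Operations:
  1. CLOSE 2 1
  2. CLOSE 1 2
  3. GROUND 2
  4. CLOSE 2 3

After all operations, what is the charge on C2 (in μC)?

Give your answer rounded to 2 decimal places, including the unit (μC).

Initial: C1(5μF, Q=9μC, V=1.80V), C2(3μF, Q=5μC, V=1.67V), C3(6μF, Q=12μC, V=2.00V)
Op 1: CLOSE 2-1: Q_total=14.00, C_total=8.00, V=1.75; Q2=5.25, Q1=8.75; dissipated=0.017
Op 2: CLOSE 1-2: Q_total=14.00, C_total=8.00, V=1.75; Q1=8.75, Q2=5.25; dissipated=0.000
Op 3: GROUND 2: Q2=0; energy lost=4.594
Op 4: CLOSE 2-3: Q_total=12.00, C_total=9.00, V=1.33; Q2=4.00, Q3=8.00; dissipated=4.000
Final charges: Q1=8.75, Q2=4.00, Q3=8.00

Answer: 4.00 μC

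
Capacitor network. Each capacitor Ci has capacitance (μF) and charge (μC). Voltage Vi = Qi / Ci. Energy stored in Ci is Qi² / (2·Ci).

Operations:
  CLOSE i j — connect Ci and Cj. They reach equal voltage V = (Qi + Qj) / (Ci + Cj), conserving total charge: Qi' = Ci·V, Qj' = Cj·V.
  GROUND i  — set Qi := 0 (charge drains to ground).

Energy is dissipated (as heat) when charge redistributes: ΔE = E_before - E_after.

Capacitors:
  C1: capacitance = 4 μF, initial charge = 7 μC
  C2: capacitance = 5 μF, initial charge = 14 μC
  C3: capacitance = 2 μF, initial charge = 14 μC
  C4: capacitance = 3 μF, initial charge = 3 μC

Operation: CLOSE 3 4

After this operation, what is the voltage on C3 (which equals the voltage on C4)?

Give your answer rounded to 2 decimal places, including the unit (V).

Answer: 3.40 V

Derivation:
Initial: C1(4μF, Q=7μC, V=1.75V), C2(5μF, Q=14μC, V=2.80V), C3(2μF, Q=14μC, V=7.00V), C4(3μF, Q=3μC, V=1.00V)
Op 1: CLOSE 3-4: Q_total=17.00, C_total=5.00, V=3.40; Q3=6.80, Q4=10.20; dissipated=21.600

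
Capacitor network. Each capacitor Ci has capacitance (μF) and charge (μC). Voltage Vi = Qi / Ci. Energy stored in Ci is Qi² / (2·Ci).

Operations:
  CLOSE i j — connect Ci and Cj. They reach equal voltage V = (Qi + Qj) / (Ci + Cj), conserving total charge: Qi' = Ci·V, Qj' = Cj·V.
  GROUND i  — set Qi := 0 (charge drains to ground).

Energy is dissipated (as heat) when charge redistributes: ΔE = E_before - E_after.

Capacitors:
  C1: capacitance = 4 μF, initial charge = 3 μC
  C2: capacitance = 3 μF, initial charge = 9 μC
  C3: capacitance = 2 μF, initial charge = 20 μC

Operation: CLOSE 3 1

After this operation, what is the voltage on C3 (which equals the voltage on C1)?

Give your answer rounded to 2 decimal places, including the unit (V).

Initial: C1(4μF, Q=3μC, V=0.75V), C2(3μF, Q=9μC, V=3.00V), C3(2μF, Q=20μC, V=10.00V)
Op 1: CLOSE 3-1: Q_total=23.00, C_total=6.00, V=3.83; Q3=7.67, Q1=15.33; dissipated=57.042

Answer: 3.83 V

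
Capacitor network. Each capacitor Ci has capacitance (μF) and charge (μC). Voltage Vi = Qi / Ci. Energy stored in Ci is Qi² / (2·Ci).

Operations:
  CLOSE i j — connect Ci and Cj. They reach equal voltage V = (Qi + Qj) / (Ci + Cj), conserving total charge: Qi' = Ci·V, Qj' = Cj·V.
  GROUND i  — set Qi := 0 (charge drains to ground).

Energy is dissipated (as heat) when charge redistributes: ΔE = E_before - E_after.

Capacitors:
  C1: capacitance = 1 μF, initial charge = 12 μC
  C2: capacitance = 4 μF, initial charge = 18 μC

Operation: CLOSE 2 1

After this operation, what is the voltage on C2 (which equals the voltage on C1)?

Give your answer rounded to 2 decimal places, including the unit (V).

Answer: 6.00 V

Derivation:
Initial: C1(1μF, Q=12μC, V=12.00V), C2(4μF, Q=18μC, V=4.50V)
Op 1: CLOSE 2-1: Q_total=30.00, C_total=5.00, V=6.00; Q2=24.00, Q1=6.00; dissipated=22.500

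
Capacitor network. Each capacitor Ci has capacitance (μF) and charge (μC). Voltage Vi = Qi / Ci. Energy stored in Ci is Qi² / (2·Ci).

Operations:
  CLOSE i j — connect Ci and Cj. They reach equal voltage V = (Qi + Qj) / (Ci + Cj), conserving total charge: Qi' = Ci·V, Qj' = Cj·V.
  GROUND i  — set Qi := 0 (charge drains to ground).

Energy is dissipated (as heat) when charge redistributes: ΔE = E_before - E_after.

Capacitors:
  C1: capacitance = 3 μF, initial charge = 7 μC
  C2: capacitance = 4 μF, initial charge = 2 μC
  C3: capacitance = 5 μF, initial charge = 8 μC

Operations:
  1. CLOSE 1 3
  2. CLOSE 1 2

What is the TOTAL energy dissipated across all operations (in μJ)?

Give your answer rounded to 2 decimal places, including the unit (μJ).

Initial: C1(3μF, Q=7μC, V=2.33V), C2(4μF, Q=2μC, V=0.50V), C3(5μF, Q=8μC, V=1.60V)
Op 1: CLOSE 1-3: Q_total=15.00, C_total=8.00, V=1.88; Q1=5.62, Q3=9.38; dissipated=0.504
Op 2: CLOSE 1-2: Q_total=7.62, C_total=7.00, V=1.09; Q1=3.27, Q2=4.36; dissipated=1.621
Total dissipated: 2.125 μJ

Answer: 2.12 μJ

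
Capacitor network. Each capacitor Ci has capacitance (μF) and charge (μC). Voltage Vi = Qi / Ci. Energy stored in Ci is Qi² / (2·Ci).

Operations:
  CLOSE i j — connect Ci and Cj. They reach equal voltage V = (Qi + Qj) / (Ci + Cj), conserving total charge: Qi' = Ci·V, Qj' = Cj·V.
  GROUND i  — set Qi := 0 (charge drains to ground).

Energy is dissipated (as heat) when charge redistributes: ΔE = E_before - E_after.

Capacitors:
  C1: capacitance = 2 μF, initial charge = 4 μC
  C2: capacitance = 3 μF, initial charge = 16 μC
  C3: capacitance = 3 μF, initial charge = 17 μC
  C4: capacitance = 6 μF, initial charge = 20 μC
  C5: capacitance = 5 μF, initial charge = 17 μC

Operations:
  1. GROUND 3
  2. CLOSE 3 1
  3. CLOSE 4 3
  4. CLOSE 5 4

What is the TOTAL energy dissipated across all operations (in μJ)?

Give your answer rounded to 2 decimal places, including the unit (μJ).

Initial: C1(2μF, Q=4μC, V=2.00V), C2(3μF, Q=16μC, V=5.33V), C3(3μF, Q=17μC, V=5.67V), C4(6μF, Q=20μC, V=3.33V), C5(5μF, Q=17μC, V=3.40V)
Op 1: GROUND 3: Q3=0; energy lost=48.167
Op 2: CLOSE 3-1: Q_total=4.00, C_total=5.00, V=0.80; Q3=2.40, Q1=1.60; dissipated=2.400
Op 3: CLOSE 4-3: Q_total=22.40, C_total=9.00, V=2.49; Q4=14.93, Q3=7.47; dissipated=6.418
Op 4: CLOSE 5-4: Q_total=31.93, C_total=11.00, V=2.90; Q5=14.52, Q4=17.42; dissipated=1.132
Total dissipated: 58.116 μJ

Answer: 58.12 μJ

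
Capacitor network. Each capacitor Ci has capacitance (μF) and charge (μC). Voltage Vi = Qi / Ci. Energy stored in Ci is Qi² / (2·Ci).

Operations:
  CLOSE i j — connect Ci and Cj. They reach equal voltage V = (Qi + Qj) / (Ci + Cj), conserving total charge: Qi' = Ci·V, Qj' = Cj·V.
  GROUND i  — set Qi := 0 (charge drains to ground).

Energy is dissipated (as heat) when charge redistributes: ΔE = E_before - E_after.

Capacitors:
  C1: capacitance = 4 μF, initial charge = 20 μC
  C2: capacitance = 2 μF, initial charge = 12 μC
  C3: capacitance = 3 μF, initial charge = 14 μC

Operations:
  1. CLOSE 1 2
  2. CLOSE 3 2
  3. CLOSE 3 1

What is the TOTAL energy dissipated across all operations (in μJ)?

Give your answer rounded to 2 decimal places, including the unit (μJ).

Answer: 1.07 μJ

Derivation:
Initial: C1(4μF, Q=20μC, V=5.00V), C2(2μF, Q=12μC, V=6.00V), C3(3μF, Q=14μC, V=4.67V)
Op 1: CLOSE 1-2: Q_total=32.00, C_total=6.00, V=5.33; Q1=21.33, Q2=10.67; dissipated=0.667
Op 2: CLOSE 3-2: Q_total=24.67, C_total=5.00, V=4.93; Q3=14.80, Q2=9.87; dissipated=0.267
Op 3: CLOSE 3-1: Q_total=36.13, C_total=7.00, V=5.16; Q3=15.49, Q1=20.65; dissipated=0.137
Total dissipated: 1.070 μJ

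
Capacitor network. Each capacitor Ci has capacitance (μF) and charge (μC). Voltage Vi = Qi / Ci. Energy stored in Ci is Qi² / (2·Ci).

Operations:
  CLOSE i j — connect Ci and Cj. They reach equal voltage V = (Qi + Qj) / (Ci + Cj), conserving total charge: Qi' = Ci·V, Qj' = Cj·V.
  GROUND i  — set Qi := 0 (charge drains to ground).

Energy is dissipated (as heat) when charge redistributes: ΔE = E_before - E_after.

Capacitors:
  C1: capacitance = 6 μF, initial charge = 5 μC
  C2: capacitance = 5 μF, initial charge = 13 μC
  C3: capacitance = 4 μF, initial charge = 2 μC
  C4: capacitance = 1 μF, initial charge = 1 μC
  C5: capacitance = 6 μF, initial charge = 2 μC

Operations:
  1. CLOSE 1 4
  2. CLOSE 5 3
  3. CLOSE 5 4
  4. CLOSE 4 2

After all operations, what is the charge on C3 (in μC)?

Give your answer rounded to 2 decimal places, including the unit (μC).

Initial: C1(6μF, Q=5μC, V=0.83V), C2(5μF, Q=13μC, V=2.60V), C3(4μF, Q=2μC, V=0.50V), C4(1μF, Q=1μC, V=1.00V), C5(6μF, Q=2μC, V=0.33V)
Op 1: CLOSE 1-4: Q_total=6.00, C_total=7.00, V=0.86; Q1=5.14, Q4=0.86; dissipated=0.012
Op 2: CLOSE 5-3: Q_total=4.00, C_total=10.00, V=0.40; Q5=2.40, Q3=1.60; dissipated=0.033
Op 3: CLOSE 5-4: Q_total=3.26, C_total=7.00, V=0.47; Q5=2.79, Q4=0.47; dissipated=0.090
Op 4: CLOSE 4-2: Q_total=13.47, C_total=6.00, V=2.24; Q4=2.24, Q2=11.22; dissipated=1.899
Final charges: Q1=5.14, Q2=11.22, Q3=1.60, Q4=2.24, Q5=2.79

Answer: 1.60 μC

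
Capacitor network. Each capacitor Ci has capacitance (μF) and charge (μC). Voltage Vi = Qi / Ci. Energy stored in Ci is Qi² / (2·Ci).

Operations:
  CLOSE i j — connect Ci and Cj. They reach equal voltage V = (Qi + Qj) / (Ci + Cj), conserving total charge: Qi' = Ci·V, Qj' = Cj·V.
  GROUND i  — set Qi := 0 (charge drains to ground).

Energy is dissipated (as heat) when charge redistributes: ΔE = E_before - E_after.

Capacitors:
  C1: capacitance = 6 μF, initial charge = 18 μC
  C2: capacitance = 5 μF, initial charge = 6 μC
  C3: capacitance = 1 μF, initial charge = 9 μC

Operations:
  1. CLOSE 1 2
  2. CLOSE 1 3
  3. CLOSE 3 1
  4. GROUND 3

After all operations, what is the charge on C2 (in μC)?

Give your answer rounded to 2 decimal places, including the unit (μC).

Answer: 10.91 μC

Derivation:
Initial: C1(6μF, Q=18μC, V=3.00V), C2(5μF, Q=6μC, V=1.20V), C3(1μF, Q=9μC, V=9.00V)
Op 1: CLOSE 1-2: Q_total=24.00, C_total=11.00, V=2.18; Q1=13.09, Q2=10.91; dissipated=4.418
Op 2: CLOSE 1-3: Q_total=22.09, C_total=7.00, V=3.16; Q1=18.94, Q3=3.16; dissipated=19.923
Op 3: CLOSE 3-1: Q_total=22.09, C_total=7.00, V=3.16; Q3=3.16, Q1=18.94; dissipated=0.000
Op 4: GROUND 3: Q3=0; energy lost=4.980
Final charges: Q1=18.94, Q2=10.91, Q3=0.00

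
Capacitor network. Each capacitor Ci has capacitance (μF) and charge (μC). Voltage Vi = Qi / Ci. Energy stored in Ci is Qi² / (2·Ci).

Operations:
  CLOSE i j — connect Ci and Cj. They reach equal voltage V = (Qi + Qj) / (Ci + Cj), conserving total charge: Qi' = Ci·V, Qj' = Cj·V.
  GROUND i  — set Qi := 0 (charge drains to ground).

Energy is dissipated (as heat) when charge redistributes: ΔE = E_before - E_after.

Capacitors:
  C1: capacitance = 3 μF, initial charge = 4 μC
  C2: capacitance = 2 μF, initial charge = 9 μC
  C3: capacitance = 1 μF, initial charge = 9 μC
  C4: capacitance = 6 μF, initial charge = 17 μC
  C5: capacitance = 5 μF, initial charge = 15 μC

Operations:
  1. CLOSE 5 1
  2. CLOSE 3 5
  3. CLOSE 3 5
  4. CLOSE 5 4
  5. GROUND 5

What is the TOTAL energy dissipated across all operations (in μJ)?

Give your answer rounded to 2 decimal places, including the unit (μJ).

Initial: C1(3μF, Q=4μC, V=1.33V), C2(2μF, Q=9μC, V=4.50V), C3(1μF, Q=9μC, V=9.00V), C4(6μF, Q=17μC, V=2.83V), C5(5μF, Q=15μC, V=3.00V)
Op 1: CLOSE 5-1: Q_total=19.00, C_total=8.00, V=2.38; Q5=11.88, Q1=7.12; dissipated=2.604
Op 2: CLOSE 3-5: Q_total=20.88, C_total=6.00, V=3.48; Q3=3.48, Q5=17.40; dissipated=18.288
Op 3: CLOSE 3-5: Q_total=20.88, C_total=6.00, V=3.48; Q3=3.48, Q5=17.40; dissipated=0.000
Op 4: CLOSE 5-4: Q_total=34.40, C_total=11.00, V=3.13; Q5=15.63, Q4=18.76; dissipated=0.569
Op 5: GROUND 5: Q5=0; energy lost=24.444
Total dissipated: 45.904 μJ

Answer: 45.90 μJ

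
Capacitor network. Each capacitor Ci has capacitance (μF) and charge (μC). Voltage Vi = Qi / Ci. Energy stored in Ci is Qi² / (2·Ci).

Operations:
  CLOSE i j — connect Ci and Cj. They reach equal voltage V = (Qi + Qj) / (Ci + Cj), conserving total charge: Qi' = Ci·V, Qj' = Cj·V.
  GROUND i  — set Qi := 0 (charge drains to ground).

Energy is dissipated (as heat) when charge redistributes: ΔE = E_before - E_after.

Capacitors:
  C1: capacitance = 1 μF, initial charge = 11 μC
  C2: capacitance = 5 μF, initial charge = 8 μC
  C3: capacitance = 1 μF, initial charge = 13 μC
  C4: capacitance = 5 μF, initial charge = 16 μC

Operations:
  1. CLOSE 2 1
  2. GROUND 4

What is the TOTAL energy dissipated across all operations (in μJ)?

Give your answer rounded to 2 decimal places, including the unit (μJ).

Answer: 62.42 μJ

Derivation:
Initial: C1(1μF, Q=11μC, V=11.00V), C2(5μF, Q=8μC, V=1.60V), C3(1μF, Q=13μC, V=13.00V), C4(5μF, Q=16μC, V=3.20V)
Op 1: CLOSE 2-1: Q_total=19.00, C_total=6.00, V=3.17; Q2=15.83, Q1=3.17; dissipated=36.817
Op 2: GROUND 4: Q4=0; energy lost=25.600
Total dissipated: 62.417 μJ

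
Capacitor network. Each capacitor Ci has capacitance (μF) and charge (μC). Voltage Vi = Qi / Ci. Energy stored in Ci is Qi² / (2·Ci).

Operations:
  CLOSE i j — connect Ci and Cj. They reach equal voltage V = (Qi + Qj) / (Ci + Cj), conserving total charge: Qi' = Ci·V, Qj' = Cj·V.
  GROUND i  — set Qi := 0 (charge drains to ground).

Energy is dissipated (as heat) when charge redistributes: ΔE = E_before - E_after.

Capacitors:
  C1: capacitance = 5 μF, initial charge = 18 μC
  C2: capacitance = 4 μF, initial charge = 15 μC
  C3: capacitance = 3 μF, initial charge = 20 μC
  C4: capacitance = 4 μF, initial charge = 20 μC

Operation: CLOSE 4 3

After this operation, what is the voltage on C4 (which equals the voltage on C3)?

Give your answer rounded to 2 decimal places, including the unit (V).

Answer: 5.71 V

Derivation:
Initial: C1(5μF, Q=18μC, V=3.60V), C2(4μF, Q=15μC, V=3.75V), C3(3μF, Q=20μC, V=6.67V), C4(4μF, Q=20μC, V=5.00V)
Op 1: CLOSE 4-3: Q_total=40.00, C_total=7.00, V=5.71; Q4=22.86, Q3=17.14; dissipated=2.381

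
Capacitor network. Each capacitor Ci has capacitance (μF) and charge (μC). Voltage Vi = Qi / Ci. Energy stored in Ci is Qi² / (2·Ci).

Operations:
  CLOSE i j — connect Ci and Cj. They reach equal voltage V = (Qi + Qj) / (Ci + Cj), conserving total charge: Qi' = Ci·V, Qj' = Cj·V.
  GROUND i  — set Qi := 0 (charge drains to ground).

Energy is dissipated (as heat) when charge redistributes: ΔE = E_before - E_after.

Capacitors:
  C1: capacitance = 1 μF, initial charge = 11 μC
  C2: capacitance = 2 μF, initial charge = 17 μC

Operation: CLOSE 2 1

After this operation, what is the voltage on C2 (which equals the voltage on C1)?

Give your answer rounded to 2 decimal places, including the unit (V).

Answer: 9.33 V

Derivation:
Initial: C1(1μF, Q=11μC, V=11.00V), C2(2μF, Q=17μC, V=8.50V)
Op 1: CLOSE 2-1: Q_total=28.00, C_total=3.00, V=9.33; Q2=18.67, Q1=9.33; dissipated=2.083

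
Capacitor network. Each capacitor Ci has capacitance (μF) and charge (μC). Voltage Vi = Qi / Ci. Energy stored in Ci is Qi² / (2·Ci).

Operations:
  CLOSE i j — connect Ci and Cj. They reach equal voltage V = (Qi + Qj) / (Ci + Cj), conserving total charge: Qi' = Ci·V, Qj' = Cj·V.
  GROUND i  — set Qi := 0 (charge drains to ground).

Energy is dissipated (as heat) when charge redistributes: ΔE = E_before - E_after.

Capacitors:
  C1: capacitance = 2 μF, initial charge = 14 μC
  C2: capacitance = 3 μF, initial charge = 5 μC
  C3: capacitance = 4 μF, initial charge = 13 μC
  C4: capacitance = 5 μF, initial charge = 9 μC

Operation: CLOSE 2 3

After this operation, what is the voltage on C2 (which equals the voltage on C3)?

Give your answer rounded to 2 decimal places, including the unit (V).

Initial: C1(2μF, Q=14μC, V=7.00V), C2(3μF, Q=5μC, V=1.67V), C3(4μF, Q=13μC, V=3.25V), C4(5μF, Q=9μC, V=1.80V)
Op 1: CLOSE 2-3: Q_total=18.00, C_total=7.00, V=2.57; Q2=7.71, Q3=10.29; dissipated=2.149

Answer: 2.57 V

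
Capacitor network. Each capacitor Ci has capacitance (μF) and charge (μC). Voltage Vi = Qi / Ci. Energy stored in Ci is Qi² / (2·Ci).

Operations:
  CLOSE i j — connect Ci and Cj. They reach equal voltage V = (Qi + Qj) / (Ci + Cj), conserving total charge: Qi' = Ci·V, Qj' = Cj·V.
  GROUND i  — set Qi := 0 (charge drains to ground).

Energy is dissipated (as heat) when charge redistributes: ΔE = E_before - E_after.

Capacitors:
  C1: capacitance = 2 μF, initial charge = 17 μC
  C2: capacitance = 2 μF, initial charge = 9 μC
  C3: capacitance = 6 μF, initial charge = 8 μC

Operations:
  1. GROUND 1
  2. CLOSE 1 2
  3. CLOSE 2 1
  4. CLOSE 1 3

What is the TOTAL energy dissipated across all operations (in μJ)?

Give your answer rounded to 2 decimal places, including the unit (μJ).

Initial: C1(2μF, Q=17μC, V=8.50V), C2(2μF, Q=9μC, V=4.50V), C3(6μF, Q=8μC, V=1.33V)
Op 1: GROUND 1: Q1=0; energy lost=72.250
Op 2: CLOSE 1-2: Q_total=9.00, C_total=4.00, V=2.25; Q1=4.50, Q2=4.50; dissipated=10.125
Op 3: CLOSE 2-1: Q_total=9.00, C_total=4.00, V=2.25; Q2=4.50, Q1=4.50; dissipated=0.000
Op 4: CLOSE 1-3: Q_total=12.50, C_total=8.00, V=1.56; Q1=3.12, Q3=9.38; dissipated=0.630
Total dissipated: 83.005 μJ

Answer: 83.01 μJ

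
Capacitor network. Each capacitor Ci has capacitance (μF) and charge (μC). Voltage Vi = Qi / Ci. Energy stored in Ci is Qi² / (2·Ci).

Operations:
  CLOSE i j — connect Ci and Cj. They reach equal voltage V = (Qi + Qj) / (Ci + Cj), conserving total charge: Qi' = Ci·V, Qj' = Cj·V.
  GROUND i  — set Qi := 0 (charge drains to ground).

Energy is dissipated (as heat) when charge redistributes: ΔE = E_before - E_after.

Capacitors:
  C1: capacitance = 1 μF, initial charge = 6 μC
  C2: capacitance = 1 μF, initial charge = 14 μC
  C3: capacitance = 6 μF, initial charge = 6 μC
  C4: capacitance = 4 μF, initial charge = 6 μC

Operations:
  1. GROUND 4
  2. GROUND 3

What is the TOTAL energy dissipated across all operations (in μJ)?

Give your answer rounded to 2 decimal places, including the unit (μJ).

Initial: C1(1μF, Q=6μC, V=6.00V), C2(1μF, Q=14μC, V=14.00V), C3(6μF, Q=6μC, V=1.00V), C4(4μF, Q=6μC, V=1.50V)
Op 1: GROUND 4: Q4=0; energy lost=4.500
Op 2: GROUND 3: Q3=0; energy lost=3.000
Total dissipated: 7.500 μJ

Answer: 7.50 μJ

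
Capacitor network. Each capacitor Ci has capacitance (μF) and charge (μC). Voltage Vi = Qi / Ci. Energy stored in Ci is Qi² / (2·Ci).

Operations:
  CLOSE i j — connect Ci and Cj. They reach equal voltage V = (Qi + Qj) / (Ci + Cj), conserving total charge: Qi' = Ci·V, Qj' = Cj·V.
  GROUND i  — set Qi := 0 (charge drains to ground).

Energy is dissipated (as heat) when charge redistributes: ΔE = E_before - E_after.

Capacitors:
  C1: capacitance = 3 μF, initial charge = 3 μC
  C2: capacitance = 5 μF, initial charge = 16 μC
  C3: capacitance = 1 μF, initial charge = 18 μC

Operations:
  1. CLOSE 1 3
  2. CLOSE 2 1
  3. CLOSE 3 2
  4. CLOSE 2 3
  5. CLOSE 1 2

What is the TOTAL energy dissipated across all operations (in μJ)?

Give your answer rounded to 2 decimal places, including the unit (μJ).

Answer: 113.04 μJ

Derivation:
Initial: C1(3μF, Q=3μC, V=1.00V), C2(5μF, Q=16μC, V=3.20V), C3(1μF, Q=18μC, V=18.00V)
Op 1: CLOSE 1-3: Q_total=21.00, C_total=4.00, V=5.25; Q1=15.75, Q3=5.25; dissipated=108.375
Op 2: CLOSE 2-1: Q_total=31.75, C_total=8.00, V=3.97; Q2=19.84, Q1=11.91; dissipated=3.940
Op 3: CLOSE 3-2: Q_total=25.09, C_total=6.00, V=4.18; Q3=4.18, Q2=20.91; dissipated=0.684
Op 4: CLOSE 2-3: Q_total=25.09, C_total=6.00, V=4.18; Q2=20.91, Q3=4.18; dissipated=0.000
Op 5: CLOSE 1-2: Q_total=32.82, C_total=8.00, V=4.10; Q1=12.31, Q2=20.51; dissipated=0.043
Total dissipated: 113.042 μJ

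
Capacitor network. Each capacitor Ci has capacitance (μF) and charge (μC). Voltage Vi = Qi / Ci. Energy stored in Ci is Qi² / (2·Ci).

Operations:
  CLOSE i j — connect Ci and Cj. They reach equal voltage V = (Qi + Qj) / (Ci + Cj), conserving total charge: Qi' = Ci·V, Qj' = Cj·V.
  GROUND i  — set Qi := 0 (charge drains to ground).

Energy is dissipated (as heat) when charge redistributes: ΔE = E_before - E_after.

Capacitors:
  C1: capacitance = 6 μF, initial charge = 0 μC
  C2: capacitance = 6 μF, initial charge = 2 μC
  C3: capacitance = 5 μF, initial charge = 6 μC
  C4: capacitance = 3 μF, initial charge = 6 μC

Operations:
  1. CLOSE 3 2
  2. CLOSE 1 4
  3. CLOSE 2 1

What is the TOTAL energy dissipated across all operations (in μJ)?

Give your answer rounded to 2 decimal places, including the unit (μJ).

Initial: C1(6μF, Q=0μC, V=0.00V), C2(6μF, Q=2μC, V=0.33V), C3(5μF, Q=6μC, V=1.20V), C4(3μF, Q=6μC, V=2.00V)
Op 1: CLOSE 3-2: Q_total=8.00, C_total=11.00, V=0.73; Q3=3.64, Q2=4.36; dissipated=1.024
Op 2: CLOSE 1-4: Q_total=6.00, C_total=9.00, V=0.67; Q1=4.00, Q4=2.00; dissipated=4.000
Op 3: CLOSE 2-1: Q_total=8.36, C_total=12.00, V=0.70; Q2=4.18, Q1=4.18; dissipated=0.006
Total dissipated: 5.030 μJ

Answer: 5.03 μJ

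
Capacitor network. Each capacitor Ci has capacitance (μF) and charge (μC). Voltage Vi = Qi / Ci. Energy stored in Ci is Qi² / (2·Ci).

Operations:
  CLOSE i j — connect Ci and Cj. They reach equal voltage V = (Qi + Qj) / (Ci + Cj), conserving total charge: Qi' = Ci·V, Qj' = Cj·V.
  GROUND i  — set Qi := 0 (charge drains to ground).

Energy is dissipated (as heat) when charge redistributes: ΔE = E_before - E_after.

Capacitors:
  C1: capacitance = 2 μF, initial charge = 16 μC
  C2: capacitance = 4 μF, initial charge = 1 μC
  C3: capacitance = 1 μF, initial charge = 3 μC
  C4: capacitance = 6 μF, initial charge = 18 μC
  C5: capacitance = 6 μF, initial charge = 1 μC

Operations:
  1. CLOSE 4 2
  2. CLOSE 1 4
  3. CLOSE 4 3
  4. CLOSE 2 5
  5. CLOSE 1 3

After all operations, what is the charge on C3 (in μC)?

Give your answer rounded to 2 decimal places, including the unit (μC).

Answer: 3.40 μC

Derivation:
Initial: C1(2μF, Q=16μC, V=8.00V), C2(4μF, Q=1μC, V=0.25V), C3(1μF, Q=3μC, V=3.00V), C4(6μF, Q=18μC, V=3.00V), C5(6μF, Q=1μC, V=0.17V)
Op 1: CLOSE 4-2: Q_total=19.00, C_total=10.00, V=1.90; Q4=11.40, Q2=7.60; dissipated=9.075
Op 2: CLOSE 1-4: Q_total=27.40, C_total=8.00, V=3.42; Q1=6.85, Q4=20.55; dissipated=27.907
Op 3: CLOSE 4-3: Q_total=23.55, C_total=7.00, V=3.36; Q4=20.19, Q3=3.36; dissipated=0.077
Op 4: CLOSE 2-5: Q_total=8.60, C_total=10.00, V=0.86; Q2=3.44, Q5=5.16; dissipated=3.605
Op 5: CLOSE 1-3: Q_total=10.21, C_total=3.00, V=3.40; Q1=6.81, Q3=3.40; dissipated=0.001
Final charges: Q1=6.81, Q2=3.44, Q3=3.40, Q4=20.19, Q5=5.16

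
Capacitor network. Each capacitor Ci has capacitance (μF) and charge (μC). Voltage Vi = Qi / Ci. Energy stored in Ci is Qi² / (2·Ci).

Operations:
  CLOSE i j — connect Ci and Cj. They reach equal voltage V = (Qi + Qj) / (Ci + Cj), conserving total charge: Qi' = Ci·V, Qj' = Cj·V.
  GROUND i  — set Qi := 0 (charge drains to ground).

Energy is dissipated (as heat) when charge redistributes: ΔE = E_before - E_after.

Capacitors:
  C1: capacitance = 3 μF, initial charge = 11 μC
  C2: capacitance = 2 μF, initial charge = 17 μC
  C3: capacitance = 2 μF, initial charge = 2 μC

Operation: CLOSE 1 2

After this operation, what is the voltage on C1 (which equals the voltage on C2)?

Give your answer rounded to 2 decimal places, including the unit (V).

Answer: 5.60 V

Derivation:
Initial: C1(3μF, Q=11μC, V=3.67V), C2(2μF, Q=17μC, V=8.50V), C3(2μF, Q=2μC, V=1.00V)
Op 1: CLOSE 1-2: Q_total=28.00, C_total=5.00, V=5.60; Q1=16.80, Q2=11.20; dissipated=14.017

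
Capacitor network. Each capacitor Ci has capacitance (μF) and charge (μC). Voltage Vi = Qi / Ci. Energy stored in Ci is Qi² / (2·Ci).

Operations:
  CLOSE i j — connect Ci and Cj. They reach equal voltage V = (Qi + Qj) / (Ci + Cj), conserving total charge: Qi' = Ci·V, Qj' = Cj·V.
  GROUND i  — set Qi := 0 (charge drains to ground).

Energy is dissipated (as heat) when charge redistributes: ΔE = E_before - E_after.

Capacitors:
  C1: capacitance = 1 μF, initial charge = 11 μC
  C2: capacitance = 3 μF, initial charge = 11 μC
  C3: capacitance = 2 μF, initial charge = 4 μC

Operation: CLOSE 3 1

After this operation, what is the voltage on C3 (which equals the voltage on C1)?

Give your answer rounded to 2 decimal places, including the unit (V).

Initial: C1(1μF, Q=11μC, V=11.00V), C2(3μF, Q=11μC, V=3.67V), C3(2μF, Q=4μC, V=2.00V)
Op 1: CLOSE 3-1: Q_total=15.00, C_total=3.00, V=5.00; Q3=10.00, Q1=5.00; dissipated=27.000

Answer: 5.00 V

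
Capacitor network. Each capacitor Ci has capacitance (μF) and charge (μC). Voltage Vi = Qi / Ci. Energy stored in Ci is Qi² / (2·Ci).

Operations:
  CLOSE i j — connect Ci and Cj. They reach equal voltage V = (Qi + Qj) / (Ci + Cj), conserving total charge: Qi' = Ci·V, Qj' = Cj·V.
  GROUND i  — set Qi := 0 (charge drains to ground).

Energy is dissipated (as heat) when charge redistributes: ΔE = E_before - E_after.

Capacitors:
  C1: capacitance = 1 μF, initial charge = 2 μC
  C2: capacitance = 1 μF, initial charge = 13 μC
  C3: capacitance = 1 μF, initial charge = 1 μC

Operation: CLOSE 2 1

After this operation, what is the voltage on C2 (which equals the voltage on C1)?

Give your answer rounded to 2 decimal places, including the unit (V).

Answer: 7.50 V

Derivation:
Initial: C1(1μF, Q=2μC, V=2.00V), C2(1μF, Q=13μC, V=13.00V), C3(1μF, Q=1μC, V=1.00V)
Op 1: CLOSE 2-1: Q_total=15.00, C_total=2.00, V=7.50; Q2=7.50, Q1=7.50; dissipated=30.250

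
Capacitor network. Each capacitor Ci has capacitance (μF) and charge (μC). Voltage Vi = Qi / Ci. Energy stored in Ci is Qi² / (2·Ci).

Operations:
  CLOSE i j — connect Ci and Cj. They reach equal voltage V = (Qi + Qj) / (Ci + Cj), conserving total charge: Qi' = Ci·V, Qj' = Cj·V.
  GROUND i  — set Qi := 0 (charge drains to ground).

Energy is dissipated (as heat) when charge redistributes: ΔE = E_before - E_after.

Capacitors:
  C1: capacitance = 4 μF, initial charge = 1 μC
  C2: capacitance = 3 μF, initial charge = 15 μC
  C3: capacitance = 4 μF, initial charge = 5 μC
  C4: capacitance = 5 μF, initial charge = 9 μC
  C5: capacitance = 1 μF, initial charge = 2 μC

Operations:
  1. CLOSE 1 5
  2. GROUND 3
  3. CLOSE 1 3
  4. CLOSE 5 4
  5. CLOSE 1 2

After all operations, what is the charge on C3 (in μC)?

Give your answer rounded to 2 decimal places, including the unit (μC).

Initial: C1(4μF, Q=1μC, V=0.25V), C2(3μF, Q=15μC, V=5.00V), C3(4μF, Q=5μC, V=1.25V), C4(5μF, Q=9μC, V=1.80V), C5(1μF, Q=2μC, V=2.00V)
Op 1: CLOSE 1-5: Q_total=3.00, C_total=5.00, V=0.60; Q1=2.40, Q5=0.60; dissipated=1.225
Op 2: GROUND 3: Q3=0; energy lost=3.125
Op 3: CLOSE 1-3: Q_total=2.40, C_total=8.00, V=0.30; Q1=1.20, Q3=1.20; dissipated=0.360
Op 4: CLOSE 5-4: Q_total=9.60, C_total=6.00, V=1.60; Q5=1.60, Q4=8.00; dissipated=0.600
Op 5: CLOSE 1-2: Q_total=16.20, C_total=7.00, V=2.31; Q1=9.26, Q2=6.94; dissipated=18.934
Final charges: Q1=9.26, Q2=6.94, Q3=1.20, Q4=8.00, Q5=1.60

Answer: 1.20 μC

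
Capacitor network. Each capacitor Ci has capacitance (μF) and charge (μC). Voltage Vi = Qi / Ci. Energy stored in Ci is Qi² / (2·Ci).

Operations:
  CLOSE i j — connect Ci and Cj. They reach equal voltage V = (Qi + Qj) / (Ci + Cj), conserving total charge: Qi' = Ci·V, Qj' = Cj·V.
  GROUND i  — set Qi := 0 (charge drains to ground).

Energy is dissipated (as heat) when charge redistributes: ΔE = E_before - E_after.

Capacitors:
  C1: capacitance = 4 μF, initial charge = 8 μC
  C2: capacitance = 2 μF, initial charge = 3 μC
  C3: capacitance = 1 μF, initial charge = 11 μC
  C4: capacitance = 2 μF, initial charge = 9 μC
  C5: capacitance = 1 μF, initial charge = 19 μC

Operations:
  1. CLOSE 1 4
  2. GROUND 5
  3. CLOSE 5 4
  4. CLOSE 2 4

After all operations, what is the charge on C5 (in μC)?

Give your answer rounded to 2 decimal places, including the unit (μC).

Initial: C1(4μF, Q=8μC, V=2.00V), C2(2μF, Q=3μC, V=1.50V), C3(1μF, Q=11μC, V=11.00V), C4(2μF, Q=9μC, V=4.50V), C5(1μF, Q=19μC, V=19.00V)
Op 1: CLOSE 1-4: Q_total=17.00, C_total=6.00, V=2.83; Q1=11.33, Q4=5.67; dissipated=4.167
Op 2: GROUND 5: Q5=0; energy lost=180.500
Op 3: CLOSE 5-4: Q_total=5.67, C_total=3.00, V=1.89; Q5=1.89, Q4=3.78; dissipated=2.676
Op 4: CLOSE 2-4: Q_total=6.78, C_total=4.00, V=1.69; Q2=3.39, Q4=3.39; dissipated=0.076
Final charges: Q1=11.33, Q2=3.39, Q3=11.00, Q4=3.39, Q5=1.89

Answer: 1.89 μC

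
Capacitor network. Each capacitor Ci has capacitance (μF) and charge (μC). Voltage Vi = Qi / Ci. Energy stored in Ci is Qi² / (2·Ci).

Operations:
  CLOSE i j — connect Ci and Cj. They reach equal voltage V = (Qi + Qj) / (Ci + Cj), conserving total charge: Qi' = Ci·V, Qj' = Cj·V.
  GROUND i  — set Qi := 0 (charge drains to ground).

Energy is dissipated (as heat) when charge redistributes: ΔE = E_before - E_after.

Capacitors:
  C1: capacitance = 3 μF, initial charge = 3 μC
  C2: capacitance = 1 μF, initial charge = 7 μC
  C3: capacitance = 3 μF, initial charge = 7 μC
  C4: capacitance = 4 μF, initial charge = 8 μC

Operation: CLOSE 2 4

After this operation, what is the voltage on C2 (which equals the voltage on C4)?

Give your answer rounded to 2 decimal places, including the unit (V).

Answer: 3.00 V

Derivation:
Initial: C1(3μF, Q=3μC, V=1.00V), C2(1μF, Q=7μC, V=7.00V), C3(3μF, Q=7μC, V=2.33V), C4(4μF, Q=8μC, V=2.00V)
Op 1: CLOSE 2-4: Q_total=15.00, C_total=5.00, V=3.00; Q2=3.00, Q4=12.00; dissipated=10.000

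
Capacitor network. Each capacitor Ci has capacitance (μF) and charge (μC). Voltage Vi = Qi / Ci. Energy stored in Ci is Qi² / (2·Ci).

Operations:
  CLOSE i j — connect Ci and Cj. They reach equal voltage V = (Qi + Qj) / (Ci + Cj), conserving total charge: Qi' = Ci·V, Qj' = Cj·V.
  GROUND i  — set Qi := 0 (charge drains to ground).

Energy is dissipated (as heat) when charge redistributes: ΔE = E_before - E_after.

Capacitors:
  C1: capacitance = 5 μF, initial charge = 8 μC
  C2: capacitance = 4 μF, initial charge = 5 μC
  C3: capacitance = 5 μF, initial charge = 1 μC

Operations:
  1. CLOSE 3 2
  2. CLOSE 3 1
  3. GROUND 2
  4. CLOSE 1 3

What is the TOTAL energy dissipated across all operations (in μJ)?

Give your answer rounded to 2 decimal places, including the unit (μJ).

Initial: C1(5μF, Q=8μC, V=1.60V), C2(4μF, Q=5μC, V=1.25V), C3(5μF, Q=1μC, V=0.20V)
Op 1: CLOSE 3-2: Q_total=6.00, C_total=9.00, V=0.67; Q3=3.33, Q2=2.67; dissipated=1.225
Op 2: CLOSE 3-1: Q_total=11.33, C_total=10.00, V=1.13; Q3=5.67, Q1=5.67; dissipated=1.089
Op 3: GROUND 2: Q2=0; energy lost=0.889
Op 4: CLOSE 1-3: Q_total=11.33, C_total=10.00, V=1.13; Q1=5.67, Q3=5.67; dissipated=0.000
Total dissipated: 3.203 μJ

Answer: 3.20 μJ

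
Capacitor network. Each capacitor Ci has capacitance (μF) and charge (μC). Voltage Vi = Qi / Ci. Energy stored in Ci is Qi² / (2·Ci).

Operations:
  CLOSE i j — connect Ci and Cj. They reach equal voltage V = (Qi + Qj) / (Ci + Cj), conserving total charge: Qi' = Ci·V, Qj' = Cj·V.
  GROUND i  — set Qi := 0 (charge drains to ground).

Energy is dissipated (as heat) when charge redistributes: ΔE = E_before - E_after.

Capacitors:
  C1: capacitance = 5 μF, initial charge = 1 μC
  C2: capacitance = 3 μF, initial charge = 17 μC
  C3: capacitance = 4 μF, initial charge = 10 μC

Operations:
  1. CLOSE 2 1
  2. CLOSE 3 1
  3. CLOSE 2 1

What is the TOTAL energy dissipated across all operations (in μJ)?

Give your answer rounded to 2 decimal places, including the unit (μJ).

Answer: 28.10 μJ

Derivation:
Initial: C1(5μF, Q=1μC, V=0.20V), C2(3μF, Q=17μC, V=5.67V), C3(4μF, Q=10μC, V=2.50V)
Op 1: CLOSE 2-1: Q_total=18.00, C_total=8.00, V=2.25; Q2=6.75, Q1=11.25; dissipated=28.017
Op 2: CLOSE 3-1: Q_total=21.25, C_total=9.00, V=2.36; Q3=9.44, Q1=11.81; dissipated=0.069
Op 3: CLOSE 2-1: Q_total=18.56, C_total=8.00, V=2.32; Q2=6.96, Q1=11.60; dissipated=0.012
Total dissipated: 28.098 μJ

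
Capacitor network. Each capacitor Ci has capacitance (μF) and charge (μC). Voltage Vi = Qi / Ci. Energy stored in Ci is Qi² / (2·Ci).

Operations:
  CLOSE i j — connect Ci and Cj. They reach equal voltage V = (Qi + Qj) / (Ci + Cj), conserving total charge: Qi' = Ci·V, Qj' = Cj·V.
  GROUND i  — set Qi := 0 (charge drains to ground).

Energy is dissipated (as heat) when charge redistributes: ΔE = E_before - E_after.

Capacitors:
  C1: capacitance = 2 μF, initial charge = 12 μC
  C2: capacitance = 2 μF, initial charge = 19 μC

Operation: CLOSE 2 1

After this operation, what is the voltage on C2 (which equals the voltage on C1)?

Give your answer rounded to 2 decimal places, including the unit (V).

Initial: C1(2μF, Q=12μC, V=6.00V), C2(2μF, Q=19μC, V=9.50V)
Op 1: CLOSE 2-1: Q_total=31.00, C_total=4.00, V=7.75; Q2=15.50, Q1=15.50; dissipated=6.125

Answer: 7.75 V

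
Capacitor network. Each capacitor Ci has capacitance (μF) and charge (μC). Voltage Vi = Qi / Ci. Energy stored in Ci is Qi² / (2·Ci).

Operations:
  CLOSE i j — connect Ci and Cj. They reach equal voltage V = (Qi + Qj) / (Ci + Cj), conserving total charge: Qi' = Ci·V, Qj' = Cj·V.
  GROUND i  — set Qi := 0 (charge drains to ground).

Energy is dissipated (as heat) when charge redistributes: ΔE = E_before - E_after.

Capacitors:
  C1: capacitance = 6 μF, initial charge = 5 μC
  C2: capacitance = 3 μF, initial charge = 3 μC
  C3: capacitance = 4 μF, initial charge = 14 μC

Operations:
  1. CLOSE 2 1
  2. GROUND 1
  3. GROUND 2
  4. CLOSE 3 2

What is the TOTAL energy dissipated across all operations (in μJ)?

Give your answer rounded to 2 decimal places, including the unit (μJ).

Initial: C1(6μF, Q=5μC, V=0.83V), C2(3μF, Q=3μC, V=1.00V), C3(4μF, Q=14μC, V=3.50V)
Op 1: CLOSE 2-1: Q_total=8.00, C_total=9.00, V=0.89; Q2=2.67, Q1=5.33; dissipated=0.028
Op 2: GROUND 1: Q1=0; energy lost=2.370
Op 3: GROUND 2: Q2=0; energy lost=1.185
Op 4: CLOSE 3-2: Q_total=14.00, C_total=7.00, V=2.00; Q3=8.00, Q2=6.00; dissipated=10.500
Total dissipated: 14.083 μJ

Answer: 14.08 μJ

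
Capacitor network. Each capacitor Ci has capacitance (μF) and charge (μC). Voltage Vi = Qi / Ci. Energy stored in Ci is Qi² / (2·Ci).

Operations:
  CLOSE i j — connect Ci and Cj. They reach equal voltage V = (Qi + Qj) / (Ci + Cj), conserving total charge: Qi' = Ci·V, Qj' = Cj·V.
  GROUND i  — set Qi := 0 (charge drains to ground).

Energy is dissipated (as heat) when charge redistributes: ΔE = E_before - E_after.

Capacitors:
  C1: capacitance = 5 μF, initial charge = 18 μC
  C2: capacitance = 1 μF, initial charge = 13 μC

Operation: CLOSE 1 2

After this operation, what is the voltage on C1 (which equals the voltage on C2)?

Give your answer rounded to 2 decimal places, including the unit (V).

Initial: C1(5μF, Q=18μC, V=3.60V), C2(1μF, Q=13μC, V=13.00V)
Op 1: CLOSE 1-2: Q_total=31.00, C_total=6.00, V=5.17; Q1=25.83, Q2=5.17; dissipated=36.817

Answer: 5.17 V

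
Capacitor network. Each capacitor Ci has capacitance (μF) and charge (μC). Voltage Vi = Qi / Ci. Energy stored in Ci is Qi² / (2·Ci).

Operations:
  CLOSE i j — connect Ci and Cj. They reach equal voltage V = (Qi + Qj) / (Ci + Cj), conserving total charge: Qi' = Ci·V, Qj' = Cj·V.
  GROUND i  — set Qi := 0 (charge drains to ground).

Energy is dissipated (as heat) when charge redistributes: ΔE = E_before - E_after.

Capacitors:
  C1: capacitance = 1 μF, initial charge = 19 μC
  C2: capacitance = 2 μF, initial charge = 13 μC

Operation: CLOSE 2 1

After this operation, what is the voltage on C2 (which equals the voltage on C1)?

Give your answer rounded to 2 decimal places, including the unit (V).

Initial: C1(1μF, Q=19μC, V=19.00V), C2(2μF, Q=13μC, V=6.50V)
Op 1: CLOSE 2-1: Q_total=32.00, C_total=3.00, V=10.67; Q2=21.33, Q1=10.67; dissipated=52.083

Answer: 10.67 V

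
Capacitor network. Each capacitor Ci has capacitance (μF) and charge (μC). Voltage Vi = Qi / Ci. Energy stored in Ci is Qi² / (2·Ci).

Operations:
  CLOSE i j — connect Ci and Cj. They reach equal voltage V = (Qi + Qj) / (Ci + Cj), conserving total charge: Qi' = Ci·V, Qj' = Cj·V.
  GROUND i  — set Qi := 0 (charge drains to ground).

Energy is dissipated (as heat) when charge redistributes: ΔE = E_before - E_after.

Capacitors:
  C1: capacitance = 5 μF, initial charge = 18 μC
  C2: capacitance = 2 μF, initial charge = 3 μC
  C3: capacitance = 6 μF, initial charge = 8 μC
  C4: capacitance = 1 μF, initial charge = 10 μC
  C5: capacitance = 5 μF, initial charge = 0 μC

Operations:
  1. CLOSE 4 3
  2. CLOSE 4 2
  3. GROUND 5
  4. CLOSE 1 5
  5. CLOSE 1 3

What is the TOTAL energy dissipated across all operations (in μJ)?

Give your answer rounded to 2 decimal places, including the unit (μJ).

Initial: C1(5μF, Q=18μC, V=3.60V), C2(2μF, Q=3μC, V=1.50V), C3(6μF, Q=8μC, V=1.33V), C4(1μF, Q=10μC, V=10.00V), C5(5μF, Q=0μC, V=0.00V)
Op 1: CLOSE 4-3: Q_total=18.00, C_total=7.00, V=2.57; Q4=2.57, Q3=15.43; dissipated=32.190
Op 2: CLOSE 4-2: Q_total=5.57, C_total=3.00, V=1.86; Q4=1.86, Q2=3.71; dissipated=0.383
Op 3: GROUND 5: Q5=0; energy lost=0.000
Op 4: CLOSE 1-5: Q_total=18.00, C_total=10.00, V=1.80; Q1=9.00, Q5=9.00; dissipated=16.200
Op 5: CLOSE 1-3: Q_total=24.43, C_total=11.00, V=2.22; Q1=11.10, Q3=13.32; dissipated=0.812
Total dissipated: 49.585 μJ

Answer: 49.58 μJ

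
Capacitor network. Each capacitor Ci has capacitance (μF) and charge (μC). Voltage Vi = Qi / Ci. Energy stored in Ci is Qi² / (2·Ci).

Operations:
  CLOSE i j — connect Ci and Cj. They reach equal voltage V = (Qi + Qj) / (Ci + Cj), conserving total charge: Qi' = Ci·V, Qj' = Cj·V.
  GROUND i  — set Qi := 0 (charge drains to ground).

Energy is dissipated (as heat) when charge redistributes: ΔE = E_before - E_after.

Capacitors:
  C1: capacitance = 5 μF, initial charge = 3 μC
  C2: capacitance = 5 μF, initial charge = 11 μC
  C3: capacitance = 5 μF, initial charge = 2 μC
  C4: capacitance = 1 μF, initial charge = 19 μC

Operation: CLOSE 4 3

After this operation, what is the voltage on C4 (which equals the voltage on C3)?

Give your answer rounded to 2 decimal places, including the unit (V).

Initial: C1(5μF, Q=3μC, V=0.60V), C2(5μF, Q=11μC, V=2.20V), C3(5μF, Q=2μC, V=0.40V), C4(1μF, Q=19μC, V=19.00V)
Op 1: CLOSE 4-3: Q_total=21.00, C_total=6.00, V=3.50; Q4=3.50, Q3=17.50; dissipated=144.150

Answer: 3.50 V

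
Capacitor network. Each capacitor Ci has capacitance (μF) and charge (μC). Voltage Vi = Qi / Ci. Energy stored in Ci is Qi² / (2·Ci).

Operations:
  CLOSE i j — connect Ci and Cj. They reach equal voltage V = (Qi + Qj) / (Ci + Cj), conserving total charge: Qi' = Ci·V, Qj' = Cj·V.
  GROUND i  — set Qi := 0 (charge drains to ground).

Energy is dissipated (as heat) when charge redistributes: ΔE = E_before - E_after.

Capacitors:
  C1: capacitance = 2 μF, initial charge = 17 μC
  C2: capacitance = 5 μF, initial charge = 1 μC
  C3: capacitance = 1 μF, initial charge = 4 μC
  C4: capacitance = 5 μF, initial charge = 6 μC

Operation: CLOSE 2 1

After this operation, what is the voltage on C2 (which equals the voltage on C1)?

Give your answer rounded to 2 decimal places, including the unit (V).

Initial: C1(2μF, Q=17μC, V=8.50V), C2(5μF, Q=1μC, V=0.20V), C3(1μF, Q=4μC, V=4.00V), C4(5μF, Q=6μC, V=1.20V)
Op 1: CLOSE 2-1: Q_total=18.00, C_total=7.00, V=2.57; Q2=12.86, Q1=5.14; dissipated=49.207

Answer: 2.57 V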